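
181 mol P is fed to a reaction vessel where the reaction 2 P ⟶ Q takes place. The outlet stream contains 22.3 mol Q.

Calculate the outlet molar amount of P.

For Q: n = n₀ + 1ξ → 22.3 = 0 + 1ξ, giving ξ = 22.3 mol.
Outlet amounts (n = n₀ + ν ξ):
  P: 181 − 2(22.3) = 136.4
  Q: 0 + 1(22.3) = 22.3

136 mol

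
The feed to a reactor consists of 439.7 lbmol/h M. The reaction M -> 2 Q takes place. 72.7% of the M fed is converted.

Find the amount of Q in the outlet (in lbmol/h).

639 lbmol/h

M reacted = 0.727 × 439.7 = 319.7 lbmol/h; ν_M = −1, so ξ = 319.7/1 = 319.7 lbmol/h.
Outlet amounts (n = n₀ + ν ξ):
  M: 439.7 − 1(319.7) = 120
  Q: 0 + 2(319.7) = 639.3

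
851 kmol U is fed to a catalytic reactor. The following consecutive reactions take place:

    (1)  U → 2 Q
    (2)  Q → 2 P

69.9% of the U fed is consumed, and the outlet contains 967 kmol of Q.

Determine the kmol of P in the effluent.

Conversion of U: U consumed = 1ξ₁ = 0.699 × 851 → ξ₁ = 594.8 kmol.
Q balance: n_Q = 0 + 2ξ₁ − 1ξ₂ = 967 → ξ₂ = (2·594.8 − 967)/1 = 222.7 kmol.
Outlet amounts (n = n₀ + Σ ν·ξ):
  U: 851 − 1(594.8) = 256.2
  Q: 0 + 2(594.8) − 1(222.7) = 967
  P: 0 + 2(222.7) = 445.4

445 kmol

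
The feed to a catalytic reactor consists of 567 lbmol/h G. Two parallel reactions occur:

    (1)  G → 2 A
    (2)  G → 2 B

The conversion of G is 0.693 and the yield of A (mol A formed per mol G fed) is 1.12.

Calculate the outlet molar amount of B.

Yield of A: 2ξ₁ / 567 = 1.12 → ξ₁ = 317.5 lbmol/h.
Conversion of G: 1ξ₁ + 1ξ₂ = 0.693 × 567 = 392.9 → ξ₂ = 75.41 lbmol/h.
Outlet amounts (n = n₀ + Σ ν·ξ):
  G: 567 − 1(317.5) − 1(75.41) = 174.1
  A: 0 + 2(317.5) = 635
  B: 0 + 2(75.41) = 150.8

151 lbmol/h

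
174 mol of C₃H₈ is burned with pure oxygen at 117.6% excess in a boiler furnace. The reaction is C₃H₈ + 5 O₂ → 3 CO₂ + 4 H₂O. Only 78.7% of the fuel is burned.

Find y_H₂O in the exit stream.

Stoichiometric O₂ = 5 × 174 = 870 mol; O₂ fed = 870 × 2.176 = 1893 mol.
Fuel reacted = 0.787 × 174 → ξ = 136.9 mol.
Outlet (n = n₀ + ν ξ):
  C₃H₈: 174 − 1(136.9) = 37.06
  O₂: 1893 − 5(136.9) = 1208
  CO₂: 0 + 3(136.9) = 410.8
  H₂O: 0 + 4(136.9) = 547.8
Total out = 2204 mol; y_H₂O = 547.8 / 2204 = 0.2485.

0.249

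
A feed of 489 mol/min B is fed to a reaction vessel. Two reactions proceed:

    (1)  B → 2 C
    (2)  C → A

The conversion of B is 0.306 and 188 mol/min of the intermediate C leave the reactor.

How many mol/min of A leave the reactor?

Conversion of B: B consumed = 1ξ₁ = 0.306 × 489 → ξ₁ = 149.6 mol/min.
C balance: n_C = 0 + 2ξ₁ − 1ξ₂ = 188 → ξ₂ = (2·149.6 − 188)/1 = 111.3 mol/min.
Outlet amounts (n = n₀ + Σ ν·ξ):
  B: 489 − 1(149.6) = 339.4
  C: 0 + 2(149.6) − 1(111.3) = 188
  A: 0 + 1(111.3) = 111.3

111 mol/min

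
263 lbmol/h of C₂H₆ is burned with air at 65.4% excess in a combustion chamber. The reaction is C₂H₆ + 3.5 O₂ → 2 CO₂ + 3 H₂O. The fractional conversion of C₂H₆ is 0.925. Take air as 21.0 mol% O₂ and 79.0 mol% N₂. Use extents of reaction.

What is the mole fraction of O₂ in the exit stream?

0.0879

Stoichiometric O₂ = 3.5 × 263 = 920.5 lbmol/h; O₂ fed = 920.5 × 1.654 = 1523 lbmol/h.
N₂ fed = 1523 × 79/21 = 5728 lbmol/h.
Fuel reacted = 0.925 × 263 → ξ = 243.3 lbmol/h.
Outlet (n = n₀ + ν ξ):
  C₂H₆: 263 − 1(243.3) = 19.72
  O₂: 1523 − 3.5(243.3) = 671
  N₂: 5728 (inert)
  CO₂: 0 + 2(243.3) = 486.6
  H₂O: 0 + 3(243.3) = 729.8
Total out = 7635 lbmol/h; y_O₂ = 671 / 7635 = 0.08789.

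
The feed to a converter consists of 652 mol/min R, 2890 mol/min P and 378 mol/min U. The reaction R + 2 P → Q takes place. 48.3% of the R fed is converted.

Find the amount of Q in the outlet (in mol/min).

315 mol/min

R reacted = 0.483 × 652 = 314.9 mol/min; ν_R = −1, so ξ = 314.9/1 = 314.9 mol/min.
Outlet amounts (n = n₀ + ν ξ):
  R: 652 − 1(314.9) = 337.1
  P: 2890 − 2(314.9) = 2260
  Q: 0 + 1(314.9) = 314.9
  U: 378 (inert)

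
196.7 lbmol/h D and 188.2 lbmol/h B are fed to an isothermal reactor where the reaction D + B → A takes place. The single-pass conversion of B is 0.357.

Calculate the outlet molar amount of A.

B reacted = 0.357 × 188.2 = 67.19 lbmol/h; ν_B = −1, so ξ = 67.19/1 = 67.19 lbmol/h.
Outlet amounts (n = n₀ + ν ξ):
  D: 196.7 − 1(67.19) = 129.5
  B: 188.2 − 1(67.19) = 121
  A: 0 + 1(67.19) = 67.19

67.2 lbmol/h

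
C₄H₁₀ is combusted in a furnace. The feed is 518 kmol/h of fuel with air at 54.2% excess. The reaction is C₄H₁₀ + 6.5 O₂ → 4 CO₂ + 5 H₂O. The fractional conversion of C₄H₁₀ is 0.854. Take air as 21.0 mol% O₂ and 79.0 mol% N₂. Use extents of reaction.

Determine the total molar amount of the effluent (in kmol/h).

25900 kmol/h

Stoichiometric O₂ = 6.5 × 518 = 3367 kmol/h; O₂ fed = 3367 × 1.542 = 5192 kmol/h.
N₂ fed = 5192 × 79/21 = 19530 kmol/h.
Fuel reacted = 0.854 × 518 → ξ = 442.4 kmol/h.
Outlet (n = n₀ + ν ξ):
  C₄H₁₀: 518 − 1(442.4) = 75.63
  O₂: 5192 − 6.5(442.4) = 2316
  N₂: 19530 (inert)
  CO₂: 0 + 4(442.4) = 1769
  H₂O: 0 + 5(442.4) = 2212
Total out = 75.63 + 2316 + 19530 + 1769 + 2212 = 25900 kmol/h.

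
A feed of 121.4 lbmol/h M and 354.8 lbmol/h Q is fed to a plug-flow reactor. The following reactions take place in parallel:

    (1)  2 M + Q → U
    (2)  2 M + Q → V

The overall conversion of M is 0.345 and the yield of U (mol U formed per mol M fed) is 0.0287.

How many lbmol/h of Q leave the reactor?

Yield of U: 1ξ₁ / 121.4 = 0.0287 → ξ₁ = 3.484 lbmol/h.
Conversion of M: 2ξ₁ + 2ξ₂ = 0.345 × 121.4 = 41.88 → ξ₂ = 17.46 lbmol/h.
Outlet amounts (n = n₀ + Σ ν·ξ):
  M: 121.4 − 2(3.484) − 2(17.46) = 79.52
  Q: 354.8 − 1(3.484) − 1(17.46) = 333.9
  U: 0 + 1(3.484) = 3.484
  V: 0 + 1(17.46) = 17.46

334 lbmol/h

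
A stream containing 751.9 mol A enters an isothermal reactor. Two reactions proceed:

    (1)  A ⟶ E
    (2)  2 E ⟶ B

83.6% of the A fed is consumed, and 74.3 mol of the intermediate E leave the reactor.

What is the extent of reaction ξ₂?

Conversion of A: A consumed = 1ξ₁ = 0.836 × 751.9 → ξ₁ = 628.6 mol.
E balance: n_E = 0 + 1ξ₁ − 2ξ₂ = 74.3 → ξ₂ = (1·628.6 − 74.3)/2 = 277.1 mol.
Outlet amounts (n = n₀ + Σ ν·ξ):
  A: 751.9 − 1(628.6) = 123.3
  E: 0 + 1(628.6) − 2(277.1) = 74.3
  B: 0 + 1(277.1) = 277.1

ξ₂ = 277 mol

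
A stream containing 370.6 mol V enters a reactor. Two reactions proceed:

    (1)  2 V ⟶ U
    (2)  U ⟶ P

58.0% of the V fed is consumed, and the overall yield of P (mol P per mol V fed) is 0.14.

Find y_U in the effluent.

0.211

Conversion of V: V consumed = 2ξ₁ = 0.58 × 370.6 → ξ₁ = 107.5 mol.
Yield of P: 1ξ₂ / 370.6 = 0.14 → ξ₂ = 51.88 mol.
Outlet amounts (n = n₀ + Σ ν·ξ):
  V: 370.6 − 2(107.5) = 155.7
  U: 0 + 1(107.5) − 1(51.88) = 55.59
  P: 0 + 1(51.88) = 51.88
Total out = 263.1 mol; y_U = 55.59 / 263.1 = 0.2113.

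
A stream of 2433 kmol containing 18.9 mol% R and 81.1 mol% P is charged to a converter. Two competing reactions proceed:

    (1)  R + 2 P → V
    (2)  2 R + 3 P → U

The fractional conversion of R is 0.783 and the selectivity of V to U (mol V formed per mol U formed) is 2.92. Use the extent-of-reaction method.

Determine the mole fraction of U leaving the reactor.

0.0427

Conversion of R: R consumed = 0.783 × 459.8 = 360.1 kmol = 1ξ₁ + 2ξ₂.
Selectivity: 1ξ₁ / (1ξ₂) = 2.92 → ξ₁ = 2.92 ξ₂.
Substitute: (1·2.92 + 2) ξ₂ = 360.1 → ξ₂ = 73.18 kmol, ξ₁ = 213.7 kmol.
Outlet amounts (n = n₀ + Σ ν·ξ):
  R: 459.8 − 1(213.7) − 2(73.18) = 99.78
  P: 1973 − 2(213.7) − 3(73.18) = 1326
  V: 0 + 1(213.7) = 213.7
  U: 0 + 1(73.18) = 73.18
Total out = 1713 kmol; y_U = 73.18 / 1713 = 0.04272.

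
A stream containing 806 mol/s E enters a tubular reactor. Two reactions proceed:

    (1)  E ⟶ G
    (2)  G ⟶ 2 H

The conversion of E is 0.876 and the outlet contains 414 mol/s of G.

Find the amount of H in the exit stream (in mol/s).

Conversion of E: E consumed = 1ξ₁ = 0.876 × 806 → ξ₁ = 706.1 mol/s.
G balance: n_G = 0 + 1ξ₁ − 1ξ₂ = 414 → ξ₂ = (1·706.1 − 414)/1 = 292.1 mol/s.
Outlet amounts (n = n₀ + Σ ν·ξ):
  E: 806 − 1(706.1) = 99.94
  G: 0 + 1(706.1) − 1(292.1) = 414
  H: 0 + 2(292.1) = 584.1

584 mol/s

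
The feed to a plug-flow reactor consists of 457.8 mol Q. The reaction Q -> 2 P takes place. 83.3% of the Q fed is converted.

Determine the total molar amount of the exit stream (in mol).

Q reacted = 0.833 × 457.8 = 381.3 mol; ν_Q = −1, so ξ = 381.3/1 = 381.3 mol.
Outlet amounts (n = n₀ + ν ξ):
  Q: 457.8 − 1(381.3) = 76.45
  P: 0 + 2(381.3) = 762.7
Total out = 76.45 + 762.7 = 839.1 mol.

839 mol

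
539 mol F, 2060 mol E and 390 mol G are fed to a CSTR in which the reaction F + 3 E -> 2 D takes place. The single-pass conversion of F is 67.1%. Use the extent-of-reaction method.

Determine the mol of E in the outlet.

975 mol

F reacted = 0.671 × 539 = 361.7 mol; ν_F = −1, so ξ = 361.7/1 = 361.7 mol.
Outlet amounts (n = n₀ + ν ξ):
  F: 539 − 1(361.7) = 177.3
  E: 2060 − 3(361.7) = 975
  D: 0 + 2(361.7) = 723.3
  G: 390 (inert)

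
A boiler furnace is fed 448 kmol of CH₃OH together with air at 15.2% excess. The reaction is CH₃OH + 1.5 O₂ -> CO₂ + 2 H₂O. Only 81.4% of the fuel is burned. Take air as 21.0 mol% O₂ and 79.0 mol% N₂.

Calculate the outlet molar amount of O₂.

Stoichiometric O₂ = 1.5 × 448 = 672 kmol; O₂ fed = 672 × 1.152 = 774.1 kmol.
N₂ fed = 774.1 × 79/21 = 2912 kmol.
Fuel reacted = 0.814 × 448 → ξ = 364.7 kmol.
Outlet (n = n₀ + ν ξ):
  CH₃OH: 448 − 1(364.7) = 83.33
  O₂: 774.1 − 1.5(364.7) = 227.1
  N₂: 2912 (inert)
  CO₂: 0 + 1(364.7) = 364.7
  H₂O: 0 + 2(364.7) = 729.3

227 kmol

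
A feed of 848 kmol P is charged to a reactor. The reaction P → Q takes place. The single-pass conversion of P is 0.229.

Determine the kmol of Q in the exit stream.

194 kmol

P reacted = 0.229 × 848 = 194.2 kmol; ν_P = −1, so ξ = 194.2/1 = 194.2 kmol.
Outlet amounts (n = n₀ + ν ξ):
  P: 848 − 1(194.2) = 653.8
  Q: 0 + 1(194.2) = 194.2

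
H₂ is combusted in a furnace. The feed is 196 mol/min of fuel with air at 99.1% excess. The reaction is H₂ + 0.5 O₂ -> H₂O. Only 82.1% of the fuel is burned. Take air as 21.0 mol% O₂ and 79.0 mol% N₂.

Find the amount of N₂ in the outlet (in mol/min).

734 mol/min

Stoichiometric O₂ = 0.5 × 196 = 98 mol/min; O₂ fed = 98 × 1.991 = 195.1 mol/min.
N₂ fed = 195.1 × 79/21 = 734 mol/min.
Fuel reacted = 0.821 × 196 → ξ = 160.9 mol/min.
Outlet (n = n₀ + ν ξ):
  H₂: 196 − 1(160.9) = 35.08
  O₂: 195.1 − 0.5(160.9) = 114.7
  N₂: 734 (inert)
  H₂O: 0 + 1(160.9) = 160.9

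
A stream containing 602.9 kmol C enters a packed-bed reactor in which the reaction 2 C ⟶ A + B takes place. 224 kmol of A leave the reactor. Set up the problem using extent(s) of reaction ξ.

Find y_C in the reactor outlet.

For A: n = n₀ + 1ξ → 224 = 0 + 1ξ, giving ξ = 224 kmol.
Outlet amounts (n = n₀ + ν ξ):
  C: 602.9 − 2(224) = 154.9
  A: 0 + 1(224) = 224
  B: 0 + 1(224) = 224
Total out = 602.9 kmol; y_C = 154.9 / 602.9 = 0.2569.

0.257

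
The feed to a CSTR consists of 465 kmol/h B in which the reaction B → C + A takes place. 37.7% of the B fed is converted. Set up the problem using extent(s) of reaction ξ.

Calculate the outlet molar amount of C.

B reacted = 0.377 × 465 = 175.3 kmol/h; ν_B = −1, so ξ = 175.3/1 = 175.3 kmol/h.
Outlet amounts (n = n₀ + ν ξ):
  B: 465 − 1(175.3) = 289.7
  C: 0 + 1(175.3) = 175.3
  A: 0 + 1(175.3) = 175.3

175 kmol/h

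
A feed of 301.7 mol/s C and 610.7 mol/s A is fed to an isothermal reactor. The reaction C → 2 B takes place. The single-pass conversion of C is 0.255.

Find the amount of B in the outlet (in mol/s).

154 mol/s

C reacted = 0.255 × 301.7 = 76.93 mol/s; ν_C = −1, so ξ = 76.93/1 = 76.93 mol/s.
Outlet amounts (n = n₀ + ν ξ):
  C: 301.7 − 1(76.93) = 224.8
  B: 0 + 2(76.93) = 153.9
  A: 610.7 (inert)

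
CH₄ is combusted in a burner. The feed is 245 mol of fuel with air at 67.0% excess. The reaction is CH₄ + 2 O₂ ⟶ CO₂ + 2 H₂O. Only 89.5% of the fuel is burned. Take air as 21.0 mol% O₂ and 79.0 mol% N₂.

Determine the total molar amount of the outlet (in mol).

4140 mol

Stoichiometric O₂ = 2 × 245 = 490 mol; O₂ fed = 490 × 1.670 = 818.3 mol.
N₂ fed = 818.3 × 79/21 = 3078 mol.
Fuel reacted = 0.895 × 245 → ξ = 219.3 mol.
Outlet (n = n₀ + ν ξ):
  CH₄: 245 − 1(219.3) = 25.72
  O₂: 818.3 − 2(219.3) = 379.7
  N₂: 3078 (inert)
  CO₂: 0 + 1(219.3) = 219.3
  H₂O: 0 + 2(219.3) = 438.6
Total out = 25.72 + 379.7 + 3078 + 219.3 + 438.6 = 4142 mol.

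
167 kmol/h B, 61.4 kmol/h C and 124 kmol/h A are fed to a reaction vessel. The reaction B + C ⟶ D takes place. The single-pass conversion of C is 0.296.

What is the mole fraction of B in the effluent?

C reacted = 0.296 × 61.4 = 18.17 kmol/h; ν_C = −1, so ξ = 18.17/1 = 18.17 kmol/h.
Outlet amounts (n = n₀ + ν ξ):
  B: 167 − 1(18.17) = 148.8
  C: 61.4 − 1(18.17) = 43.23
  D: 0 + 1(18.17) = 18.17
  A: 124 (inert)
Total out = 334.2 kmol/h; y_B = 148.8 / 334.2 = 0.4453.

0.445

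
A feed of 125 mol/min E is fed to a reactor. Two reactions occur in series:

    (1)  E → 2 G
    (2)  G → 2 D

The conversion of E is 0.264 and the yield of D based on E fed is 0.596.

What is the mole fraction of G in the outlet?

0.147

Conversion of E: E consumed = 1ξ₁ = 0.264 × 125 → ξ₁ = 33 mol/min.
Yield of D: 2ξ₂ / 125 = 0.596 → ξ₂ = 37.25 mol/min.
Outlet amounts (n = n₀ + Σ ν·ξ):
  E: 125 − 1(33) = 92
  G: 0 + 2(33) − 1(37.25) = 28.75
  D: 0 + 2(37.25) = 74.5
Total out = 195.2 mol/min; y_G = 28.75 / 195.2 = 0.1472.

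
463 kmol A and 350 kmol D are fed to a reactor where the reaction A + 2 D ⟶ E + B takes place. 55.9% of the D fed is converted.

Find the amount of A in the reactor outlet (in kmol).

D reacted = 0.559 × 350 = 195.7 kmol; ν_D = −2, so ξ = 195.7/2 = 97.83 kmol.
Outlet amounts (n = n₀ + ν ξ):
  A: 463 − 1(97.83) = 365.2
  D: 350 − 2(97.83) = 154.3
  E: 0 + 1(97.83) = 97.83
  B: 0 + 1(97.83) = 97.83

365 kmol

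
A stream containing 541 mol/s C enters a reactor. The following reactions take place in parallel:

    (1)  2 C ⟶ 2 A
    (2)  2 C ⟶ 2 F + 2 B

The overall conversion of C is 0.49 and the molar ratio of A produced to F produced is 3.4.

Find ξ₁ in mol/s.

ξ₁ = 102 mol/s

Conversion of C: C consumed = 0.49 × 541 = 265.1 mol/s = 2ξ₁ + 2ξ₂.
Selectivity: 2ξ₁ / (2ξ₂) = 3.4 → ξ₁ = 3.4 ξ₂.
Substitute: (2·3.4 + 2) ξ₂ = 265.1 → ξ₂ = 30.12 mol/s, ξ₁ = 102.4 mol/s.
Outlet amounts (n = n₀ + Σ ν·ξ):
  C: 541 − 2(102.4) − 2(30.12) = 275.9
  A: 0 + 2(102.4) = 204.8
  F: 0 + 2(30.12) = 60.25
  B: 0 + 2(30.12) = 60.25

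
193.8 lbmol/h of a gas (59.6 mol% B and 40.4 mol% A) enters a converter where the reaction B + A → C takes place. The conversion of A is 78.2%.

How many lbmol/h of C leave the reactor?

A reacted = 0.782 × 78.3 = 61.23 lbmol/h; ν_A = −1, so ξ = 61.23/1 = 61.23 lbmol/h.
Outlet amounts (n = n₀ + ν ξ):
  B: 115.5 − 1(61.23) = 54.28
  A: 78.3 − 1(61.23) = 17.07
  C: 0 + 1(61.23) = 61.23

61.2 lbmol/h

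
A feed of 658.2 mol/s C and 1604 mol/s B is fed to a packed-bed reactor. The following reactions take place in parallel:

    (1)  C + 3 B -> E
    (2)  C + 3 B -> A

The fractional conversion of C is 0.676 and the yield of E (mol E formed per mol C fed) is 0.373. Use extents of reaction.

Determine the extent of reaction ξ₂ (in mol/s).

Yield of E: 1ξ₁ / 658.2 = 0.373 → ξ₁ = 245.5 mol/s.
Conversion of C: 1ξ₁ + 1ξ₂ = 0.676 × 658.2 = 444.9 → ξ₂ = 199.4 mol/s.
Outlet amounts (n = n₀ + Σ ν·ξ):
  C: 658.2 − 1(245.5) − 1(199.4) = 213.3
  B: 1604 − 3(245.5) − 3(199.4) = 269.2
  E: 0 + 1(245.5) = 245.5
  A: 0 + 1(199.4) = 199.4

ξ₂ = 199 mol/s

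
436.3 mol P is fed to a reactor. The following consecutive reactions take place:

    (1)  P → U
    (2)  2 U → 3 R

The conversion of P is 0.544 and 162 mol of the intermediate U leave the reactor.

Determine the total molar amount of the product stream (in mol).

Conversion of P: P consumed = 1ξ₁ = 0.544 × 436.3 → ξ₁ = 237.3 mol.
U balance: n_U = 0 + 1ξ₁ − 2ξ₂ = 162 → ξ₂ = (1·237.3 − 162)/2 = 37.67 mol.
Outlet amounts (n = n₀ + Σ ν·ξ):
  P: 436.3 − 1(237.3) = 199
  U: 0 + 1(237.3) − 2(37.67) = 162
  R: 0 + 3(37.67) = 113
Total out = 199 + 162 + 113 = 474 mol.

474 mol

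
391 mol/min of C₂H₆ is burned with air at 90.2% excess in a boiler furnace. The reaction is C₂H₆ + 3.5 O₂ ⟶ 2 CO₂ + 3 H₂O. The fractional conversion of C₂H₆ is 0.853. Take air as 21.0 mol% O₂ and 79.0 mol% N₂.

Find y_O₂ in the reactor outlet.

0.111

Stoichiometric O₂ = 3.5 × 391 = 1368 mol/min; O₂ fed = 1368 × 1.902 = 2603 mol/min.
N₂ fed = 2603 × 79/21 = 9792 mol/min.
Fuel reacted = 0.853 × 391 → ξ = 333.5 mol/min.
Outlet (n = n₀ + ν ξ):
  C₂H₆: 391 − 1(333.5) = 57.48
  O₂: 2603 − 3.5(333.5) = 1436
  N₂: 9792 (inert)
  CO₂: 0 + 2(333.5) = 667
  H₂O: 0 + 3(333.5) = 1001
Total out = 12950 mol/min; y_O₂ = 1436 / 12950 = 0.1108.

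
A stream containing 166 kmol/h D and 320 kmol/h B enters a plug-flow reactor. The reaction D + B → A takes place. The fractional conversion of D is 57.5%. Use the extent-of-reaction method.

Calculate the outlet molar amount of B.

225 kmol/h

D reacted = 0.575 × 166 = 95.45 kmol/h; ν_D = −1, so ξ = 95.45/1 = 95.45 kmol/h.
Outlet amounts (n = n₀ + ν ξ):
  D: 166 − 1(95.45) = 70.55
  B: 320 − 1(95.45) = 224.6
  A: 0 + 1(95.45) = 95.45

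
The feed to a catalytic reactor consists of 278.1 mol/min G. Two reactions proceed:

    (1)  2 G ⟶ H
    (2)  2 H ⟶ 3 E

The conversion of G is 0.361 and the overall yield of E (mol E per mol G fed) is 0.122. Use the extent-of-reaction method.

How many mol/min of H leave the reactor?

Conversion of G: G consumed = 2ξ₁ = 0.361 × 278.1 → ξ₁ = 50.2 mol/min.
Yield of E: 3ξ₂ / 278.1 = 0.122 → ξ₂ = 11.31 mol/min.
Outlet amounts (n = n₀ + Σ ν·ξ):
  G: 278.1 − 2(50.2) = 177.7
  H: 0 + 1(50.2) − 2(11.31) = 27.58
  E: 0 + 3(11.31) = 33.93

27.6 mol/min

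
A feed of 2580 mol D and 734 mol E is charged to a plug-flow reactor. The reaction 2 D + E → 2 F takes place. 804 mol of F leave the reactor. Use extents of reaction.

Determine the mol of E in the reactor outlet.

332 mol

For F: n = n₀ + 2ξ → 804 = 0 + 2ξ, giving ξ = 402 mol.
Outlet amounts (n = n₀ + ν ξ):
  D: 2580 − 2(402) = 1776
  E: 734 − 1(402) = 332
  F: 0 + 2(402) = 804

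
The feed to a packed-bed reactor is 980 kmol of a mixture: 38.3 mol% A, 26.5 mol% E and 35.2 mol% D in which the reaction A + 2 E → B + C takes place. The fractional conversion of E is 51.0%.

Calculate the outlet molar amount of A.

E reacted = 0.51 × 259.7 = 132.4 kmol; ν_E = −2, so ξ = 132.4/2 = 66.22 kmol.
Outlet amounts (n = n₀ + ν ξ):
  A: 375.3 − 1(66.22) = 309.1
  E: 259.7 − 2(66.22) = 127.3
  B: 0 + 1(66.22) = 66.22
  C: 0 + 1(66.22) = 66.22
  D: 345 (inert)

309 kmol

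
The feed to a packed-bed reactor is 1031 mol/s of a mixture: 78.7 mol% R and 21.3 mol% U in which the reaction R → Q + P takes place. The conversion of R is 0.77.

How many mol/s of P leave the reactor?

625 mol/s

R reacted = 0.77 × 811.4 = 624.8 mol/s; ν_R = −1, so ξ = 624.8/1 = 624.8 mol/s.
Outlet amounts (n = n₀ + ν ξ):
  R: 811.4 − 1(624.8) = 186.6
  Q: 0 + 1(624.8) = 624.8
  P: 0 + 1(624.8) = 624.8
  U: 219.6 (inert)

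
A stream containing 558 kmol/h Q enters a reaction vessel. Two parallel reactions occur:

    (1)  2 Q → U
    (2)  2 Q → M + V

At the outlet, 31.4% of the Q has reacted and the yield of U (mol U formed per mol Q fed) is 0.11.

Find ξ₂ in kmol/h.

ξ₂ = 26.2 kmol/h

Yield of U: 1ξ₁ / 558 = 0.11 → ξ₁ = 61.38 kmol/h.
Conversion of Q: 2ξ₁ + 2ξ₂ = 0.314 × 558 = 175.2 → ξ₂ = 26.23 kmol/h.
Outlet amounts (n = n₀ + Σ ν·ξ):
  Q: 558 − 2(61.38) − 2(26.23) = 382.8
  U: 0 + 1(61.38) = 61.38
  M: 0 + 1(26.23) = 26.23
  V: 0 + 1(26.23) = 26.23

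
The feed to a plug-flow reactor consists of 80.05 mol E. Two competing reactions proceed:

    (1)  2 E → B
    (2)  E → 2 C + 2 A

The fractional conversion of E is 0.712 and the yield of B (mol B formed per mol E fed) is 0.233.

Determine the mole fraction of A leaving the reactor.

0.327

Yield of B: 1ξ₁ / 80.05 = 0.233 → ξ₁ = 18.65 mol.
Conversion of E: 2ξ₁ + 1ξ₂ = 0.712 × 80.05 = 57 → ξ₂ = 19.69 mol.
Outlet amounts (n = n₀ + Σ ν·ξ):
  E: 80.05 − 2(18.65) − 1(19.69) = 23.05
  B: 0 + 1(18.65) = 18.65
  C: 0 + 2(19.69) = 39.38
  A: 0 + 2(19.69) = 39.38
Total out = 120.5 mol; y_A = 39.38 / 120.5 = 0.3269.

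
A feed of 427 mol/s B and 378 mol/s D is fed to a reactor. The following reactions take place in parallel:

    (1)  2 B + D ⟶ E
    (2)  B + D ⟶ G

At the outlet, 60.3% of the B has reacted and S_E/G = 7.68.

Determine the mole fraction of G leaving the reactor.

Conversion of B: B consumed = 0.603 × 427 = 257.5 mol/s = 2ξ₁ + 1ξ₂.
Selectivity: 1ξ₁ / (1ξ₂) = 7.68 → ξ₁ = 7.68 ξ₂.
Substitute: (2·7.68 + 1) ξ₂ = 257.5 → ξ₂ = 15.74 mol/s, ξ₁ = 120.9 mol/s.
Outlet amounts (n = n₀ + Σ ν·ξ):
  B: 427 − 2(120.9) − 1(15.74) = 169.5
  D: 378 − 1(120.9) − 1(15.74) = 241.4
  E: 0 + 1(120.9) = 120.9
  G: 0 + 1(15.74) = 15.74
Total out = 547.5 mol/s; y_G = 15.74 / 547.5 = 0.02875.

0.0287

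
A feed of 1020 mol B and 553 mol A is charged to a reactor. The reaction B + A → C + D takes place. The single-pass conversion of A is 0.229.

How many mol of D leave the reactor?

A reacted = 0.229 × 553 = 126.6 mol; ν_A = −1, so ξ = 126.6/1 = 126.6 mol.
Outlet amounts (n = n₀ + ν ξ):
  B: 1020 − 1(126.6) = 893.4
  A: 553 − 1(126.6) = 426.4
  C: 0 + 1(126.6) = 126.6
  D: 0 + 1(126.6) = 126.6

127 mol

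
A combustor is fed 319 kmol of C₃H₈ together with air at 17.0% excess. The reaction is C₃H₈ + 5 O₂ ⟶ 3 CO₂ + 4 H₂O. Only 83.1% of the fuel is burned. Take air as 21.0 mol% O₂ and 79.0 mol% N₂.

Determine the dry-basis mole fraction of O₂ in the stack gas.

0.0643

Stoichiometric O₂ = 5 × 319 = 1595 kmol; O₂ fed = 1595 × 1.170 = 1866 kmol.
N₂ fed = 1866 × 79/21 = 7020 kmol.
Fuel reacted = 0.831 × 319 → ξ = 265.1 kmol.
Outlet (n = n₀ + ν ξ):
  C₃H₈: 319 − 1(265.1) = 53.91
  O₂: 1866 − 5(265.1) = 540.7
  N₂: 7020 (inert)
  CO₂: 0 + 3(265.1) = 795.3
  H₂O: 0 + 4(265.1) = 1060
Dry total = 8410 kmol; y_O₂ (dry) = 540.7 / 8410 = 0.06429.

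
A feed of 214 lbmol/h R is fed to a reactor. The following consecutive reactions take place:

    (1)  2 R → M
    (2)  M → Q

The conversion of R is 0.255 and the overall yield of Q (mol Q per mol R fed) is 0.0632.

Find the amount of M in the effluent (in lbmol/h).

Conversion of R: R consumed = 2ξ₁ = 0.255 × 214 → ξ₁ = 27.29 lbmol/h.
Yield of Q: 1ξ₂ / 214 = 0.0632 → ξ₂ = 13.52 lbmol/h.
Outlet amounts (n = n₀ + Σ ν·ξ):
  R: 214 − 2(27.29) = 159.4
  M: 0 + 1(27.29) − 1(13.52) = 13.76
  Q: 0 + 1(13.52) = 13.52

13.8 lbmol/h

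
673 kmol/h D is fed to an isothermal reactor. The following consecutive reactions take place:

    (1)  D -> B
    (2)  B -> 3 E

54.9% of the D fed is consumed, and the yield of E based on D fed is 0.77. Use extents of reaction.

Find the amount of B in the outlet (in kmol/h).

Conversion of D: D consumed = 1ξ₁ = 0.549 × 673 → ξ₁ = 369.5 kmol/h.
Yield of E: 3ξ₂ / 673 = 0.77 → ξ₂ = 172.7 kmol/h.
Outlet amounts (n = n₀ + Σ ν·ξ):
  D: 673 − 1(369.5) = 303.5
  B: 0 + 1(369.5) − 1(172.7) = 196.7
  E: 0 + 3(172.7) = 518.2

197 kmol/h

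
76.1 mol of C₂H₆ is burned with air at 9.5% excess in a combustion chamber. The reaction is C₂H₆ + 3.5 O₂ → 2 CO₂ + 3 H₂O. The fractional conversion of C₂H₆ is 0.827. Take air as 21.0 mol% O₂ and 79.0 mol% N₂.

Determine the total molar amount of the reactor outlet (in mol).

1500 mol

Stoichiometric O₂ = 3.5 × 76.1 = 266.3 mol; O₂ fed = 266.3 × 1.095 = 291.7 mol.
N₂ fed = 291.7 × 79/21 = 1097 mol.
Fuel reacted = 0.827 × 76.1 → ξ = 62.93 mol.
Outlet (n = n₀ + ν ξ):
  C₂H₆: 76.1 − 1(62.93) = 13.17
  O₂: 291.7 − 3.5(62.93) = 71.38
  N₂: 1097 (inert)
  CO₂: 0 + 2(62.93) = 125.9
  H₂O: 0 + 3(62.93) = 188.8
Total out = 13.17 + 71.38 + 1097 + 125.9 + 188.8 = 1496 mol.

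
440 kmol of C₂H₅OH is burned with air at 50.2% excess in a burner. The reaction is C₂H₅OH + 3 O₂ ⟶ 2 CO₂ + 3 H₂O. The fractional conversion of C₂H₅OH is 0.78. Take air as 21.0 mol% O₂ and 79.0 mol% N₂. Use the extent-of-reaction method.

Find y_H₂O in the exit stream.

Stoichiometric O₂ = 3 × 440 = 1320 kmol; O₂ fed = 1320 × 1.502 = 1983 kmol.
N₂ fed = 1983 × 79/21 = 7459 kmol.
Fuel reacted = 0.78 × 440 → ξ = 343.2 kmol.
Outlet (n = n₀ + ν ξ):
  C₂H₅OH: 440 − 1(343.2) = 96.8
  O₂: 1983 − 3(343.2) = 953
  N₂: 7459 (inert)
  CO₂: 0 + 2(343.2) = 686.4
  H₂O: 0 + 3(343.2) = 1030
Total out = 10220 kmol; y_H₂O = 1030 / 10220 = 0.1007.

0.101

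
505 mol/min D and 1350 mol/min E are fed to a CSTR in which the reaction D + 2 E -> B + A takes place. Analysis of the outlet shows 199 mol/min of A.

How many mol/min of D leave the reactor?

For A: n = n₀ + 1ξ → 199 = 0 + 1ξ, giving ξ = 199 mol/min.
Outlet amounts (n = n₀ + ν ξ):
  D: 505 − 1(199) = 306
  E: 1350 − 2(199) = 952
  B: 0 + 1(199) = 199
  A: 0 + 1(199) = 199

306 mol/min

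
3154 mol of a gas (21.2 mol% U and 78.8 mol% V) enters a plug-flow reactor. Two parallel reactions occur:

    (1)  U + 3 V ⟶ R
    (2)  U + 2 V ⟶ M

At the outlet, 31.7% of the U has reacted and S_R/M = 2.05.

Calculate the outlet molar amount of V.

Conversion of U: U consumed = 0.317 × 668.6 = 212 mol = 1ξ₁ + 1ξ₂.
Selectivity: 1ξ₁ / (1ξ₂) = 2.05 → ξ₁ = 2.05 ξ₂.
Substitute: (1·2.05 + 1) ξ₂ = 212 → ξ₂ = 69.5 mol, ξ₁ = 142.5 mol.
Outlet amounts (n = n₀ + Σ ν·ξ):
  U: 668.6 − 1(142.5) − 1(69.5) = 456.7
  V: 2485 − 3(142.5) − 2(69.5) = 1919
  R: 0 + 1(142.5) = 142.5
  M: 0 + 1(69.5) = 69.5

1920 mol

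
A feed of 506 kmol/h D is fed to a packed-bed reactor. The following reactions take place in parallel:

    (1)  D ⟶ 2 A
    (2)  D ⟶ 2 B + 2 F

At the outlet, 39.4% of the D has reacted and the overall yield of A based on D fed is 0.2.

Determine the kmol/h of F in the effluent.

298 kmol/h

Yield of A: 2ξ₁ / 506 = 0.2 → ξ₁ = 50.6 kmol/h.
Conversion of D: 1ξ₁ + 1ξ₂ = 0.394 × 506 = 199.4 → ξ₂ = 148.8 kmol/h.
Outlet amounts (n = n₀ + Σ ν·ξ):
  D: 506 − 1(50.6) − 1(148.8) = 306.6
  A: 0 + 2(50.6) = 101.2
  B: 0 + 2(148.8) = 297.5
  F: 0 + 2(148.8) = 297.5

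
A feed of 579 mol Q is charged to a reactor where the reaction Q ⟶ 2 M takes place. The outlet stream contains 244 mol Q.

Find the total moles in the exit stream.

914 mol

For Q: n = n₀ − 1ξ → 244 = 579 − 1ξ, giving ξ = 335 mol.
Outlet amounts (n = n₀ + ν ξ):
  Q: 579 − 1(335) = 244
  M: 0 + 2(335) = 670
Total out = 244 + 670 = 914 mol.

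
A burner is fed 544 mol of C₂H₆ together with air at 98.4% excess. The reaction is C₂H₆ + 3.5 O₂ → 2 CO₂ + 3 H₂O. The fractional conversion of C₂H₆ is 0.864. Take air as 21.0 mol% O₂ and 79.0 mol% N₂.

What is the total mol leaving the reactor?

18800 mol

Stoichiometric O₂ = 3.5 × 544 = 1904 mol; O₂ fed = 1904 × 1.984 = 3778 mol.
N₂ fed = 3778 × 79/21 = 14210 mol.
Fuel reacted = 0.864 × 544 → ξ = 470 mol.
Outlet (n = n₀ + ν ξ):
  C₂H₆: 544 − 1(470) = 73.98
  O₂: 3778 − 3.5(470) = 2132
  N₂: 14210 (inert)
  CO₂: 0 + 2(470) = 940
  H₂O: 0 + 3(470) = 1410
Total out = 73.98 + 2132 + 14210 + 940 + 1410 = 18770 mol.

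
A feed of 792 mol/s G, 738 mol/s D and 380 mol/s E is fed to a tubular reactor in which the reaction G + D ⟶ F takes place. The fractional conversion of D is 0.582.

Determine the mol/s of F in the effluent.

D reacted = 0.582 × 738 = 429.5 mol/s; ν_D = −1, so ξ = 429.5/1 = 429.5 mol/s.
Outlet amounts (n = n₀ + ν ξ):
  G: 792 − 1(429.5) = 362.5
  D: 738 − 1(429.5) = 308.5
  F: 0 + 1(429.5) = 429.5
  E: 380 (inert)

430 mol/s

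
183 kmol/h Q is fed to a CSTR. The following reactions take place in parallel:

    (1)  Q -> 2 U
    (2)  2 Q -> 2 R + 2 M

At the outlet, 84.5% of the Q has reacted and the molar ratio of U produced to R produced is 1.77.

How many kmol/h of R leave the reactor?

Conversion of Q: Q consumed = 0.845 × 183 = 154.6 kmol/h = 1ξ₁ + 2ξ₂.
Selectivity: 2ξ₁ / (2ξ₂) = 1.77 → ξ₁ = 1.77 ξ₂.
Substitute: (1·1.77 + 2) ξ₂ = 154.6 → ξ₂ = 41.02 kmol/h, ξ₁ = 72.6 kmol/h.
Outlet amounts (n = n₀ + Σ ν·ξ):
  Q: 183 − 1(72.6) − 2(41.02) = 28.37
  U: 0 + 2(72.6) = 145.2
  R: 0 + 2(41.02) = 82.03
  M: 0 + 2(41.02) = 82.03

82 kmol/h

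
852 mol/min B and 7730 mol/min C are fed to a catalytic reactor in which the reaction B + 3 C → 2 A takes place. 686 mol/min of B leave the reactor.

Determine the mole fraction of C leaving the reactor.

0.877

For B: n = n₀ − 1ξ → 686 = 852 − 1ξ, giving ξ = 166 mol/min.
Outlet amounts (n = n₀ + ν ξ):
  B: 852 − 1(166) = 686
  C: 7730 − 3(166) = 7232
  A: 0 + 2(166) = 332
Total out = 8250 mol/min; y_C = 7232 / 8250 = 0.8766.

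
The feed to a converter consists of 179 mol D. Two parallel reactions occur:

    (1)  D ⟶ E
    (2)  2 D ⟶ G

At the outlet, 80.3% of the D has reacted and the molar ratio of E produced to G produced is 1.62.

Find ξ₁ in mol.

Conversion of D: D consumed = 0.803 × 179 = 143.7 mol = 1ξ₁ + 2ξ₂.
Selectivity: 1ξ₁ / (1ξ₂) = 1.62 → ξ₁ = 1.62 ξ₂.
Substitute: (1·1.62 + 2) ξ₂ = 143.7 → ξ₂ = 39.71 mol, ξ₁ = 64.32 mol.
Outlet amounts (n = n₀ + Σ ν·ξ):
  D: 179 − 1(64.32) − 2(39.71) = 35.26
  E: 0 + 1(64.32) = 64.32
  G: 0 + 1(39.71) = 39.71

ξ₁ = 64.3 mol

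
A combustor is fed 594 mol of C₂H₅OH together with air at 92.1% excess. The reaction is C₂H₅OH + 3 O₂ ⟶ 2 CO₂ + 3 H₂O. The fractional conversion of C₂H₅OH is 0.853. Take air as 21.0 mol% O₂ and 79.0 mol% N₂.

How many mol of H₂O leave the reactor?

1520 mol

Stoichiometric O₂ = 3 × 594 = 1782 mol; O₂ fed = 1782 × 1.921 = 3423 mol.
N₂ fed = 3423 × 79/21 = 12880 mol.
Fuel reacted = 0.853 × 594 → ξ = 506.7 mol.
Outlet (n = n₀ + ν ξ):
  C₂H₅OH: 594 − 1(506.7) = 87.32
  O₂: 3423 − 3(506.7) = 1903
  N₂: 12880 (inert)
  CO₂: 0 + 2(506.7) = 1013
  H₂O: 0 + 3(506.7) = 1520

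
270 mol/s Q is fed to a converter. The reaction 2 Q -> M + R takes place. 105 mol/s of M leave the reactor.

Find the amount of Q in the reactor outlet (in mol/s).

For M: n = n₀ + 1ξ → 105 = 0 + 1ξ, giving ξ = 105 mol/s.
Outlet amounts (n = n₀ + ν ξ):
  Q: 270 − 2(105) = 60
  M: 0 + 1(105) = 105
  R: 0 + 1(105) = 105

60 mol/s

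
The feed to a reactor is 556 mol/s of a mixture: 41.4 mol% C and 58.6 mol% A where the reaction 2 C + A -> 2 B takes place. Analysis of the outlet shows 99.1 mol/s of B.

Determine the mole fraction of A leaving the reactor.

0.545

For B: n = n₀ + 2ξ → 99.1 = 0 + 2ξ, giving ξ = 49.55 mol/s.
Outlet amounts (n = n₀ + ν ξ):
  C: 230.2 − 2(49.55) = 131.1
  A: 325.8 − 1(49.55) = 276.3
  B: 0 + 2(49.55) = 99.1
Total out = 506.4 mol/s; y_A = 276.3 / 506.4 = 0.5455.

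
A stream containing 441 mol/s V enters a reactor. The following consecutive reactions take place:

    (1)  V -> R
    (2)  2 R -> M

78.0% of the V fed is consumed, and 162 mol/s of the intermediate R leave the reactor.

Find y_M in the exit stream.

Conversion of V: V consumed = 1ξ₁ = 0.78 × 441 → ξ₁ = 344 mol/s.
R balance: n_R = 0 + 1ξ₁ − 2ξ₂ = 162 → ξ₂ = (1·344 − 162)/2 = 90.99 mol/s.
Outlet amounts (n = n₀ + Σ ν·ξ):
  V: 441 − 1(344) = 97.02
  R: 0 + 1(344) − 2(90.99) = 162
  M: 0 + 1(90.99) = 90.99
Total out = 350 mol/s; y_M = 90.99 / 350 = 0.26.

0.26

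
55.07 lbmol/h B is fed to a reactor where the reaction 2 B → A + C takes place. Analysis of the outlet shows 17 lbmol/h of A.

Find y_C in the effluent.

0.309

For A: n = n₀ + 1ξ → 17 = 0 + 1ξ, giving ξ = 17 lbmol/h.
Outlet amounts (n = n₀ + ν ξ):
  B: 55.07 − 2(17) = 21.07
  A: 0 + 1(17) = 17
  C: 0 + 1(17) = 17
Total out = 55.07 lbmol/h; y_C = 17 / 55.07 = 0.3087.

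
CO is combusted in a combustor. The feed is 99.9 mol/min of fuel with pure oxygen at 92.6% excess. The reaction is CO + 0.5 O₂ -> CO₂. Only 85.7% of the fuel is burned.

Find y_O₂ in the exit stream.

Stoichiometric O₂ = 0.5 × 99.9 = 49.95 mol/min; O₂ fed = 49.95 × 1.926 = 96.2 mol/min.
Fuel reacted = 0.857 × 99.9 → ξ = 85.61 mol/min.
Outlet (n = n₀ + ν ξ):
  CO: 99.9 − 1(85.61) = 14.29
  O₂: 96.2 − 0.5(85.61) = 53.4
  CO₂: 0 + 1(85.61) = 85.61
Total out = 153.3 mol/min; y_O₂ = 53.4 / 153.3 = 0.3483.

0.348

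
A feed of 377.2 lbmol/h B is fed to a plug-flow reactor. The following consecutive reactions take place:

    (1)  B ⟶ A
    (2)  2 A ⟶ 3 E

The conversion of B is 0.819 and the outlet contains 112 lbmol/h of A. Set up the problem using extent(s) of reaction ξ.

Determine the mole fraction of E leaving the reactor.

Conversion of B: B consumed = 1ξ₁ = 0.819 × 377.2 → ξ₁ = 308.9 lbmol/h.
A balance: n_A = 0 + 1ξ₁ − 2ξ₂ = 112 → ξ₂ = (1·308.9 − 112)/2 = 98.46 lbmol/h.
Outlet amounts (n = n₀ + Σ ν·ξ):
  B: 377.2 − 1(308.9) = 68.27
  A: 0 + 1(308.9) − 2(98.46) = 112
  E: 0 + 3(98.46) = 295.4
Total out = 475.7 lbmol/h; y_E = 295.4 / 475.7 = 0.621.

0.621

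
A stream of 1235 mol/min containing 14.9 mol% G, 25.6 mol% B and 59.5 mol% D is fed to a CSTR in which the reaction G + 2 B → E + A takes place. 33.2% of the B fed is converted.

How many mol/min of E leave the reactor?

B reacted = 0.332 × 316.2 = 105 mol/min; ν_B = −2, so ξ = 105/2 = 52.48 mol/min.
Outlet amounts (n = n₀ + ν ξ):
  G: 184 − 1(52.48) = 131.5
  B: 316.2 − 2(52.48) = 211.2
  E: 0 + 1(52.48) = 52.48
  A: 0 + 1(52.48) = 52.48
  D: 734.8 (inert)

52.5 mol/min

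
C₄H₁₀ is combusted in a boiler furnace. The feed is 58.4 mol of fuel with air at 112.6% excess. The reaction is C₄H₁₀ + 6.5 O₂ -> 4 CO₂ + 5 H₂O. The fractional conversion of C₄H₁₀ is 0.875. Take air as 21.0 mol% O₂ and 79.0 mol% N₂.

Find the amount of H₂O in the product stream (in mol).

256 mol

Stoichiometric O₂ = 6.5 × 58.4 = 379.6 mol; O₂ fed = 379.6 × 2.126 = 807 mol.
N₂ fed = 807 × 79/21 = 3036 mol.
Fuel reacted = 0.875 × 58.4 → ξ = 51.1 mol.
Outlet (n = n₀ + ν ξ):
  C₄H₁₀: 58.4 − 1(51.1) = 7.3
  O₂: 807 − 6.5(51.1) = 474.9
  N₂: 3036 (inert)
  CO₂: 0 + 4(51.1) = 204.4
  H₂O: 0 + 5(51.1) = 255.5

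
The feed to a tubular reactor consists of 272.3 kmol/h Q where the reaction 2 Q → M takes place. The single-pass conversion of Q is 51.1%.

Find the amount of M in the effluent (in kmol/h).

Q reacted = 0.511 × 272.3 = 139.1 kmol/h; ν_Q = −2, so ξ = 139.1/2 = 69.57 kmol/h.
Outlet amounts (n = n₀ + ν ξ):
  Q: 272.3 − 2(69.57) = 133.2
  M: 0 + 1(69.57) = 69.57

69.6 kmol/h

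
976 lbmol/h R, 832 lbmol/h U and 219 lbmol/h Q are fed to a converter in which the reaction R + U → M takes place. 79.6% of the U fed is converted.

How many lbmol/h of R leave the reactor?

U reacted = 0.796 × 832 = 662.3 lbmol/h; ν_U = −1, so ξ = 662.3/1 = 662.3 lbmol/h.
Outlet amounts (n = n₀ + ν ξ):
  R: 976 − 1(662.3) = 313.7
  U: 832 − 1(662.3) = 169.7
  M: 0 + 1(662.3) = 662.3
  Q: 219 (inert)

314 lbmol/h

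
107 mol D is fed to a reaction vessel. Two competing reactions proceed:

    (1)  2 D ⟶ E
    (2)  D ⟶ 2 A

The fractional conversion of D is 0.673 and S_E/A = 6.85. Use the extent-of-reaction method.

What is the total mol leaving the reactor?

74.8 mol

Conversion of D: D consumed = 0.673 × 107 = 72.01 mol = 2ξ₁ + 1ξ₂.
Selectivity: 1ξ₁ / (2ξ₂) = 6.85 → ξ₁ = 13.7 ξ₂.
Substitute: (2·13.7 + 1) ξ₂ = 72.01 → ξ₂ = 2.536 mol, ξ₁ = 34.74 mol.
Outlet amounts (n = n₀ + Σ ν·ξ):
  D: 107 − 2(34.74) − 1(2.536) = 34.99
  E: 0 + 1(34.74) = 34.74
  A: 0 + 2(2.536) = 5.071
Total out = 34.99 + 34.74 + 5.071 = 74.8 mol.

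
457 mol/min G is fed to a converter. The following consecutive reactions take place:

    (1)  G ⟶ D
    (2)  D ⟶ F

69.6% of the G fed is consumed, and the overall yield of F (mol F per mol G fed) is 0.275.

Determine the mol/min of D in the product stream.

192 mol/min

Conversion of G: G consumed = 1ξ₁ = 0.696 × 457 → ξ₁ = 318.1 mol/min.
Yield of F: 1ξ₂ / 457 = 0.275 → ξ₂ = 125.7 mol/min.
Outlet amounts (n = n₀ + Σ ν·ξ):
  G: 457 − 1(318.1) = 138.9
  D: 0 + 1(318.1) − 1(125.7) = 192.4
  F: 0 + 1(125.7) = 125.7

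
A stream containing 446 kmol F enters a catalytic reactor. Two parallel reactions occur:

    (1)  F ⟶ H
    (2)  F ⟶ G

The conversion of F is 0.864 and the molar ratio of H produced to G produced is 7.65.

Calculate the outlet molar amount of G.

Conversion of F: F consumed = 0.864 × 446 = 385.3 kmol = 1ξ₁ + 1ξ₂.
Selectivity: 1ξ₁ / (1ξ₂) = 7.65 → ξ₁ = 7.65 ξ₂.
Substitute: (1·7.65 + 1) ξ₂ = 385.3 → ξ₂ = 44.55 kmol, ξ₁ = 340.8 kmol.
Outlet amounts (n = n₀ + Σ ν·ξ):
  F: 446 − 1(340.8) − 1(44.55) = 60.66
  H: 0 + 1(340.8) = 340.8
  G: 0 + 1(44.55) = 44.55

44.5 kmol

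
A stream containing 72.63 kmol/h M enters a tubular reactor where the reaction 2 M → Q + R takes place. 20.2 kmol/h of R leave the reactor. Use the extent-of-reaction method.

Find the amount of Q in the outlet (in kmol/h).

For R: n = n₀ + 1ξ → 20.2 = 0 + 1ξ, giving ξ = 20.2 kmol/h.
Outlet amounts (n = n₀ + ν ξ):
  M: 72.63 − 2(20.2) = 32.23
  Q: 0 + 1(20.2) = 20.2
  R: 0 + 1(20.2) = 20.2

20.2 kmol/h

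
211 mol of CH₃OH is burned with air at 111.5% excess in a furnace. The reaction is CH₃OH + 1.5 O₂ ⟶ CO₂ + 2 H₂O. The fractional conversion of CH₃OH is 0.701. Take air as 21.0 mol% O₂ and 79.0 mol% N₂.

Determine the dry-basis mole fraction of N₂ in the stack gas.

0.793

Stoichiometric O₂ = 1.5 × 211 = 316.5 mol; O₂ fed = 316.5 × 2.115 = 669.4 mol.
N₂ fed = 669.4 × 79/21 = 2518 mol.
Fuel reacted = 0.701 × 211 → ξ = 147.9 mol.
Outlet (n = n₀ + ν ξ):
  CH₃OH: 211 − 1(147.9) = 63.09
  O₂: 669.4 − 1.5(147.9) = 447.5
  N₂: 2518 (inert)
  CO₂: 0 + 1(147.9) = 147.9
  H₂O: 0 + 2(147.9) = 295.8
Dry total = 3177 mol; y_N₂ (dry) = 2518 / 3177 = 0.7927.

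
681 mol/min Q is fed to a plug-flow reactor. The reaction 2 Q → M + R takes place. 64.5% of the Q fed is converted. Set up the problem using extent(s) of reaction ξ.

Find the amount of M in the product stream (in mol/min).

220 mol/min

Q reacted = 0.645 × 681 = 439.2 mol/min; ν_Q = −2, so ξ = 439.2/2 = 219.6 mol/min.
Outlet amounts (n = n₀ + ν ξ):
  Q: 681 − 2(219.6) = 241.8
  M: 0 + 1(219.6) = 219.6
  R: 0 + 1(219.6) = 219.6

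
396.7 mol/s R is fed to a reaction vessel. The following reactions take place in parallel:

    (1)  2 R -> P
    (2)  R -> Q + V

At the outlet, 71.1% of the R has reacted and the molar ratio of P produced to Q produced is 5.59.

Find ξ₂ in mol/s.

Conversion of R: R consumed = 0.711 × 396.7 = 282.1 mol/s = 2ξ₁ + 1ξ₂.
Selectivity: 1ξ₁ / (1ξ₂) = 5.59 → ξ₁ = 5.59 ξ₂.
Substitute: (2·5.59 + 1) ξ₂ = 282.1 → ξ₂ = 23.16 mol/s, ξ₁ = 129.4 mol/s.
Outlet amounts (n = n₀ + Σ ν·ξ):
  R: 396.7 − 2(129.4) − 1(23.16) = 114.6
  P: 0 + 1(129.4) = 129.4
  Q: 0 + 1(23.16) = 23.16
  V: 0 + 1(23.16) = 23.16

ξ₂ = 23.2 mol/s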